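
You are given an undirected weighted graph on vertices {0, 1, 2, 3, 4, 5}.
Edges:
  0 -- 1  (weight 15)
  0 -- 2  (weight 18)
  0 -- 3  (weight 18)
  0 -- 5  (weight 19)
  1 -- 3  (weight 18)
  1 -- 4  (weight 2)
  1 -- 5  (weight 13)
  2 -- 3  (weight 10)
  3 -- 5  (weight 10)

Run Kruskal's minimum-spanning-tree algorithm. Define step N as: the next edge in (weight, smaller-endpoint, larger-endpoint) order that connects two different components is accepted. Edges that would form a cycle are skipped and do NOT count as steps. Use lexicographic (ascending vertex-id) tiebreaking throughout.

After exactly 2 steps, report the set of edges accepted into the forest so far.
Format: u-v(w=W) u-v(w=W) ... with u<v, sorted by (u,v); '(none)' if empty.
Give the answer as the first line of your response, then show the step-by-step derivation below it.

1-4(w=2) 2-3(w=10)

step 1: add edge 1-4 (w=2); MST = {1-4(w=2)}
step 2: add edge 2-3 (w=10); MST = {1-4(w=2) 2-3(w=10)}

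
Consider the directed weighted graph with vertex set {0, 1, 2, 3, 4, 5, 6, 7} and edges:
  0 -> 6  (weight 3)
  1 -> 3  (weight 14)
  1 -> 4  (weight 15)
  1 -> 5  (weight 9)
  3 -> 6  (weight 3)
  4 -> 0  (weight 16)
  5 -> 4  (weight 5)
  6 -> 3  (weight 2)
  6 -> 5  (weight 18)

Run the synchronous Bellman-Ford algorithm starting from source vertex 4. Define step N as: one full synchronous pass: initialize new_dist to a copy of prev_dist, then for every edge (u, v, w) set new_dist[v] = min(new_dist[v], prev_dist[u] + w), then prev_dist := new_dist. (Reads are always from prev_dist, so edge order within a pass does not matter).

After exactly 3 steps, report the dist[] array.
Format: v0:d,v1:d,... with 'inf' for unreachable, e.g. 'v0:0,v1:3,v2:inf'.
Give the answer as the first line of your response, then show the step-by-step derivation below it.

v0:16,v1:inf,v2:inf,v3:21,v4:0,v5:37,v6:19,v7:inf

step 1: dist = v0:16,v1:inf,v2:inf,v3:inf,v4:0,v5:inf,v6:inf,v7:inf
step 2: dist = v0:16,v1:inf,v2:inf,v3:inf,v4:0,v5:inf,v6:19,v7:inf
step 3: dist = v0:16,v1:inf,v2:inf,v3:21,v4:0,v5:37,v6:19,v7:inf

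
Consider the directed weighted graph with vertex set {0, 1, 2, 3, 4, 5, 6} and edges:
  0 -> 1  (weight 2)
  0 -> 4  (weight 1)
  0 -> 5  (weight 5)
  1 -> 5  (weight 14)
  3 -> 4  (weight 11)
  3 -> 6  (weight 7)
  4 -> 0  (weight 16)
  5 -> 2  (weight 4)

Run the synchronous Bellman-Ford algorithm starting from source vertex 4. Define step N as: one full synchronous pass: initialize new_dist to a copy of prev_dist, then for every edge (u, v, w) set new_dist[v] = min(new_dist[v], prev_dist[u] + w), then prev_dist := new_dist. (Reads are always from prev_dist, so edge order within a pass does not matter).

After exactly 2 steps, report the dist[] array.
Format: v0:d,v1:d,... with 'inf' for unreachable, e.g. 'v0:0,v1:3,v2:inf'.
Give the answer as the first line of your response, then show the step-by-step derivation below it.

v0:16,v1:18,v2:inf,v3:inf,v4:0,v5:21,v6:inf

step 1: dist = v0:16,v1:inf,v2:inf,v3:inf,v4:0,v5:inf,v6:inf
step 2: dist = v0:16,v1:18,v2:inf,v3:inf,v4:0,v5:21,v6:inf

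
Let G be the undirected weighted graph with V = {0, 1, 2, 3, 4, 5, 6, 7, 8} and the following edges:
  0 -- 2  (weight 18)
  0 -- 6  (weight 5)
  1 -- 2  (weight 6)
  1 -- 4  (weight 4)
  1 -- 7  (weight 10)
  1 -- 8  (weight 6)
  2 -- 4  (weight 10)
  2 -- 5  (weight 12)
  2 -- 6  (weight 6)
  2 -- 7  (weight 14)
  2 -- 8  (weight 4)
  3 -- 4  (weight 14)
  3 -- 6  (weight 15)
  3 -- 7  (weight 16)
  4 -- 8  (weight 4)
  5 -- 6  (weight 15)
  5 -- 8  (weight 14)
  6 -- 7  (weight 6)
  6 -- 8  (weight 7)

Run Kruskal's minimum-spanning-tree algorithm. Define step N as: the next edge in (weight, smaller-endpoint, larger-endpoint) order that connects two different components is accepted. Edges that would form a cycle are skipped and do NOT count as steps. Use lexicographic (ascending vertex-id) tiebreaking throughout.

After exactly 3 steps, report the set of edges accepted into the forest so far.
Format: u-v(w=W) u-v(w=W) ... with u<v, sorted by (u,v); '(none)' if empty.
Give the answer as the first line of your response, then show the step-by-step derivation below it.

1-4(w=4) 2-8(w=4) 4-8(w=4)

step 1: add edge 1-4 (w=4); MST = {1-4(w=4)}
step 2: add edge 2-8 (w=4); MST = {1-4(w=4) 2-8(w=4)}
step 3: add edge 4-8 (w=4); MST = {1-4(w=4) 2-8(w=4) 4-8(w=4)}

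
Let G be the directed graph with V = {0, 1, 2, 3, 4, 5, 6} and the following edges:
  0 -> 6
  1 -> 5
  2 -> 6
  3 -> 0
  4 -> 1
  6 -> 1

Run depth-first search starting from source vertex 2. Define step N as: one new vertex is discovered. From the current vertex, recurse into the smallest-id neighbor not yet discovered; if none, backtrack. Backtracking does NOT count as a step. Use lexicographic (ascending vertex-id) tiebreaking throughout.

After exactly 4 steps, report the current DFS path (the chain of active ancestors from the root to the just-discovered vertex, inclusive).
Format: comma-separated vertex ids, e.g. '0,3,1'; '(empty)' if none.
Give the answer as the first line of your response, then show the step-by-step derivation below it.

2,6,1,5

step 1: discover 2; path=2; order=2
step 2: discover 6; path=2>6; order=2,6
step 3: discover 1; path=2>6>1; order=2,6,1
step 4: discover 5; path=2>6>1>5; order=2,6,1,5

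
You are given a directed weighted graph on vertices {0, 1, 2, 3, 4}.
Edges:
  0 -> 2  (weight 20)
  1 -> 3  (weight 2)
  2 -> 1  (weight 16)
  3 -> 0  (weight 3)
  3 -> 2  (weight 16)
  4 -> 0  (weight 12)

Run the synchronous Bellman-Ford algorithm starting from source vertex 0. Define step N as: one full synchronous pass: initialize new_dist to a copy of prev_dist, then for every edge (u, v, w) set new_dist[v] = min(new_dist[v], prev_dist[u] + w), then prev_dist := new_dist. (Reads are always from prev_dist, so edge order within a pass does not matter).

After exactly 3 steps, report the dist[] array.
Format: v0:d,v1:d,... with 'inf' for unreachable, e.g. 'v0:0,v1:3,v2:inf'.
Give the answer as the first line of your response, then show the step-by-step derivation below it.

v0:0,v1:36,v2:20,v3:38,v4:inf

step 1: dist = v0:0,v1:inf,v2:20,v3:inf,v4:inf
step 2: dist = v0:0,v1:36,v2:20,v3:inf,v4:inf
step 3: dist = v0:0,v1:36,v2:20,v3:38,v4:inf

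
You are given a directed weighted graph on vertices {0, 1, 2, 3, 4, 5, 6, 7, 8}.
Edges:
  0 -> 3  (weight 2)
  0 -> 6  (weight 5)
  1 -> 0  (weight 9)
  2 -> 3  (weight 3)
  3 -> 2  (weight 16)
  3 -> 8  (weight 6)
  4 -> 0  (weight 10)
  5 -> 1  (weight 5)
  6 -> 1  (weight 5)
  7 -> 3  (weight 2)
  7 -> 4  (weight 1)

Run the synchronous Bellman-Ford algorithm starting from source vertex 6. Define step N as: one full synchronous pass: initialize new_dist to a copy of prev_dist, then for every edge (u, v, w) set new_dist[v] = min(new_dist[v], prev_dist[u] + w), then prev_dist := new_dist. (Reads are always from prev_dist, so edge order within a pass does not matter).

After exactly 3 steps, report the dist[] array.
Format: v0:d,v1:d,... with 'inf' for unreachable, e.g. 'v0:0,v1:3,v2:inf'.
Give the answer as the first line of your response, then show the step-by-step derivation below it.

v0:14,v1:5,v2:inf,v3:16,v4:inf,v5:inf,v6:0,v7:inf,v8:inf

step 1: dist = v0:inf,v1:5,v2:inf,v3:inf,v4:inf,v5:inf,v6:0,v7:inf,v8:inf
step 2: dist = v0:14,v1:5,v2:inf,v3:inf,v4:inf,v5:inf,v6:0,v7:inf,v8:inf
step 3: dist = v0:14,v1:5,v2:inf,v3:16,v4:inf,v5:inf,v6:0,v7:inf,v8:inf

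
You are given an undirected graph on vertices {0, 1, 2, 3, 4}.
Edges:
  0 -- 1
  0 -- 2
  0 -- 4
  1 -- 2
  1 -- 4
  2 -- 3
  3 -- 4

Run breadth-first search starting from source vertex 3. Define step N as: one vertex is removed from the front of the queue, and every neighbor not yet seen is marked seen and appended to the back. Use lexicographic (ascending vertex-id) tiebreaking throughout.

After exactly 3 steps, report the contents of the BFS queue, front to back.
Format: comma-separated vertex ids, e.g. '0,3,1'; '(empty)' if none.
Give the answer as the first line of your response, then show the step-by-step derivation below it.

0,1

step 1: dequeue 3; queue=[2,4]; order=3
step 2: dequeue 2; queue=[4,0,1]; order=3,2
step 3: dequeue 4; queue=[0,1]; order=3,2,4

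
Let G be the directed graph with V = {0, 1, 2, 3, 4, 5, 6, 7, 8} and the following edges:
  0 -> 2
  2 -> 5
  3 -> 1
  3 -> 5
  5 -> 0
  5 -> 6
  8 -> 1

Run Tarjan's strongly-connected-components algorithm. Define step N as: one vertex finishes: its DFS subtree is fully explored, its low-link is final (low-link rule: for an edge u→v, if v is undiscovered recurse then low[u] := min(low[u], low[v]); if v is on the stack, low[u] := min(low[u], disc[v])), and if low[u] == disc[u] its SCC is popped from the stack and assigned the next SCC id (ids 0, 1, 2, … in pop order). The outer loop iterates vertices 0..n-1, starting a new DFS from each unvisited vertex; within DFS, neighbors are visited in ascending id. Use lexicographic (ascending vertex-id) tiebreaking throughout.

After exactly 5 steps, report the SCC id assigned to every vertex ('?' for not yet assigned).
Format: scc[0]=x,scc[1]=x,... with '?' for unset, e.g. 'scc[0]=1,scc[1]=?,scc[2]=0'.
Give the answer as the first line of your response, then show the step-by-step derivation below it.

scc[0]=1,scc[1]=2,scc[2]=1,scc[3]=?,scc[4]=?,scc[5]=1,scc[6]=0,scc[7]=?,scc[8]=?

step 1: low=(low[0]=0,low[1]=?,low[2]=1,low[3]=?,low[4]=?,low[5]=0,low[6]=3,low[7]=?,low[8]=?); scc=(scc[0]=?,scc[1]=?,scc[2]=?,scc[3]=?,scc[4]=?,scc[5]=?,scc[6]=0,scc[7]=?,scc[8]=?)
step 2: low=(low[0]=0,low[1]=?,low[2]=1,low[3]=?,low[4]=?,low[5]=0,low[6]=3,low[7]=?,low[8]=?); scc=(scc[0]=?,scc[1]=?,scc[2]=?,scc[3]=?,scc[4]=?,scc[5]=?,scc[6]=0,scc[7]=?,scc[8]=?)
step 3: low=(low[0]=0,low[1]=?,low[2]=0,low[3]=?,low[4]=?,low[5]=0,low[6]=3,low[7]=?,low[8]=?); scc=(scc[0]=?,scc[1]=?,scc[2]=?,scc[3]=?,scc[4]=?,scc[5]=?,scc[6]=0,scc[7]=?,scc[8]=?)
step 4: low=(low[0]=0,low[1]=?,low[2]=0,low[3]=?,low[4]=?,low[5]=0,low[6]=3,low[7]=?,low[8]=?); scc=(scc[0]=1,scc[1]=?,scc[2]=1,scc[3]=?,scc[4]=?,scc[5]=1,scc[6]=0,scc[7]=?,scc[8]=?)
step 5: low=(low[0]=0,low[1]=4,low[2]=0,low[3]=?,low[4]=?,low[5]=0,low[6]=3,low[7]=?,low[8]=?); scc=(scc[0]=1,scc[1]=2,scc[2]=1,scc[3]=?,scc[4]=?,scc[5]=1,scc[6]=0,scc[7]=?,scc[8]=?)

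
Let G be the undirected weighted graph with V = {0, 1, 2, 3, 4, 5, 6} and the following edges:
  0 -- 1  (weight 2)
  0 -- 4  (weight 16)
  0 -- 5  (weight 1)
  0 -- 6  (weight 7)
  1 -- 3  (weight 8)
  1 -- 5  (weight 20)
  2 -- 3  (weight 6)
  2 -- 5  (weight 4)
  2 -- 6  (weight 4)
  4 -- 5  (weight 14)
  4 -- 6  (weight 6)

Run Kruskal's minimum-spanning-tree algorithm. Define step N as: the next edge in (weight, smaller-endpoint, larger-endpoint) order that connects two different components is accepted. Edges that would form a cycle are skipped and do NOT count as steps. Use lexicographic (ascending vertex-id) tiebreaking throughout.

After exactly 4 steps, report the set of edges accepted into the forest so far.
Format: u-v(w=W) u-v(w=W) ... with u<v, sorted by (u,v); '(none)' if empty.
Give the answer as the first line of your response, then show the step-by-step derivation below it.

0-1(w=2) 0-5(w=1) 2-5(w=4) 2-6(w=4)

step 1: add edge 0-5 (w=1); MST = {0-5(w=1)}
step 2: add edge 0-1 (w=2); MST = {0-1(w=2) 0-5(w=1)}
step 3: add edge 2-5 (w=4); MST = {0-1(w=2) 0-5(w=1) 2-5(w=4)}
step 4: add edge 2-6 (w=4); MST = {0-1(w=2) 0-5(w=1) 2-5(w=4) 2-6(w=4)}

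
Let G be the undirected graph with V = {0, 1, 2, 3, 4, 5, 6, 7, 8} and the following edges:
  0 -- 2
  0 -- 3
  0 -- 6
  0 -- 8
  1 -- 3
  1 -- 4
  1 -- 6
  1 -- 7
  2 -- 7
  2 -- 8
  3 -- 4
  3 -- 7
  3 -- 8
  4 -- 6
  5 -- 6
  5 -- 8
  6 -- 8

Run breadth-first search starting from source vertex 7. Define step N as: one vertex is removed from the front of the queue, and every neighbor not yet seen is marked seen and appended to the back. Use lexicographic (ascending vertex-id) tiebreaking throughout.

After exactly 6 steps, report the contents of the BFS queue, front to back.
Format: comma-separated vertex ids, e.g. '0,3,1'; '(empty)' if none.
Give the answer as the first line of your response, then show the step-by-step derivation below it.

0,8,5

step 1: dequeue 7; queue=[1,2,3]; order=7
step 2: dequeue 1; queue=[2,3,4,6]; order=7,1
step 3: dequeue 2; queue=[3,4,6,0,8]; order=7,1,2
step 4: dequeue 3; queue=[4,6,0,8]; order=7,1,2,3
step 5: dequeue 4; queue=[6,0,8]; order=7,1,2,3,4
step 6: dequeue 6; queue=[0,8,5]; order=7,1,2,3,4,6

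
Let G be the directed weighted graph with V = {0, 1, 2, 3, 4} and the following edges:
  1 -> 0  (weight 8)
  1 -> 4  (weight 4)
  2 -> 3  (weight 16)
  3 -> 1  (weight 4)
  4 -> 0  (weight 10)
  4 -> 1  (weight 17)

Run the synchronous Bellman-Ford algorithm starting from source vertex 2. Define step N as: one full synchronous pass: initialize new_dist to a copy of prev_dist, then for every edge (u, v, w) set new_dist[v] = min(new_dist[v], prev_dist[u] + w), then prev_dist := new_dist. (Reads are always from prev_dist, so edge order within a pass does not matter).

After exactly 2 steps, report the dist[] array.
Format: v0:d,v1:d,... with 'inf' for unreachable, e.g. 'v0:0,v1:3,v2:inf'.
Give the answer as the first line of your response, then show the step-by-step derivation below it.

v0:inf,v1:20,v2:0,v3:16,v4:inf

step 1: dist = v0:inf,v1:inf,v2:0,v3:16,v4:inf
step 2: dist = v0:inf,v1:20,v2:0,v3:16,v4:inf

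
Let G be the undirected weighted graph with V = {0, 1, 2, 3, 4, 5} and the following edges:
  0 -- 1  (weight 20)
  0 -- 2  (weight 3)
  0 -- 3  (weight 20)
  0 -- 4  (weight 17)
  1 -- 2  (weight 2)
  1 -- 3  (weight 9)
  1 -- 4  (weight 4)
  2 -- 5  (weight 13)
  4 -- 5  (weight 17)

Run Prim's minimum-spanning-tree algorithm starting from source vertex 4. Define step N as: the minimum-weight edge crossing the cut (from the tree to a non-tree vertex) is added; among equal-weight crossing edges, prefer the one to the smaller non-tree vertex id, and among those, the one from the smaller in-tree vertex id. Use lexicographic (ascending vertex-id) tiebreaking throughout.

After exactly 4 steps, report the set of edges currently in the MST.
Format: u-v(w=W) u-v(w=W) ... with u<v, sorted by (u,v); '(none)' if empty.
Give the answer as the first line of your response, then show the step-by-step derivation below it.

0-2(w=3) 1-2(w=2) 1-3(w=9) 1-4(w=4)

step 1: add edge 1-4 (w=4); MST = {1-4(w=4)}
step 2: add edge 1-2 (w=2); MST = {1-2(w=2) 1-4(w=4)}
step 3: add edge 0-2 (w=3); MST = {0-2(w=3) 1-2(w=2) 1-4(w=4)}
step 4: add edge 1-3 (w=9); MST = {0-2(w=3) 1-2(w=2) 1-3(w=9) 1-4(w=4)}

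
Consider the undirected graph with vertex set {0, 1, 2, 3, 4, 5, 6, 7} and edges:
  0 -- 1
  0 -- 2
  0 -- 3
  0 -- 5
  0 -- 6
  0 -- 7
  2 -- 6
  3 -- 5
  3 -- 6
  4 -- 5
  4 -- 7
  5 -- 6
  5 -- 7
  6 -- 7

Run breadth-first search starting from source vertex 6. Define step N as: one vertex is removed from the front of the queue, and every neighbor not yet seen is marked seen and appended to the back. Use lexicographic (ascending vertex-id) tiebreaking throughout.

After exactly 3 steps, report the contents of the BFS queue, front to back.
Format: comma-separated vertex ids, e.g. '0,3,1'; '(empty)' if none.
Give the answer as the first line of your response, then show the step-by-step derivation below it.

3,5,7,1

step 1: dequeue 6; queue=[0,2,3,5,7]; order=6
step 2: dequeue 0; queue=[2,3,5,7,1]; order=6,0
step 3: dequeue 2; queue=[3,5,7,1]; order=6,0,2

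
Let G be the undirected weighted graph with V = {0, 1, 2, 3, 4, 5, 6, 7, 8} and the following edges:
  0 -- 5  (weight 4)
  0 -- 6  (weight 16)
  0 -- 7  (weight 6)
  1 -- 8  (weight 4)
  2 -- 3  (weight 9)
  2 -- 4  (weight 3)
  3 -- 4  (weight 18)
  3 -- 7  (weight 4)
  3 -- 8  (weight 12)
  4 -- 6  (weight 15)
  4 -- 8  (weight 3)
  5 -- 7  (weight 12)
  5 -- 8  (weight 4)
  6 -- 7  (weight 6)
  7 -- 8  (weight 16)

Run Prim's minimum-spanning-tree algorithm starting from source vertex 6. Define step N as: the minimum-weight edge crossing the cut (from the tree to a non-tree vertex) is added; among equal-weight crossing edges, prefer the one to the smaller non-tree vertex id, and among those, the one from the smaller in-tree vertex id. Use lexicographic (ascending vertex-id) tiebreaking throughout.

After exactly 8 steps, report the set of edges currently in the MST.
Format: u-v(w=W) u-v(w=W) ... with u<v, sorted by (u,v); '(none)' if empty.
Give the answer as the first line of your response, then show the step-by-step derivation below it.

0-5(w=4) 0-7(w=6) 1-8(w=4) 2-4(w=3) 3-7(w=4) 4-8(w=3) 5-8(w=4) 6-7(w=6)

step 1: add edge 6-7 (w=6); MST = {6-7(w=6)}
step 2: add edge 3-7 (w=4); MST = {3-7(w=4) 6-7(w=6)}
step 3: add edge 0-7 (w=6); MST = {0-7(w=6) 3-7(w=4) 6-7(w=6)}
step 4: add edge 0-5 (w=4); MST = {0-5(w=4) 0-7(w=6) 3-7(w=4) 6-7(w=6)}
step 5: add edge 5-8 (w=4); MST = {0-5(w=4) 0-7(w=6) 3-7(w=4) 5-8(w=4) 6-7(w=6)}
step 6: add edge 4-8 (w=3); MST = {0-5(w=4) 0-7(w=6) 3-7(w=4) 4-8(w=3) 5-8(w=4) 6-7(w=6)}
step 7: add edge 2-4 (w=3); MST = {0-5(w=4) 0-7(w=6) 2-4(w=3) 3-7(w=4) 4-8(w=3) 5-8(w=4) 6-7(w=6)}
step 8: add edge 1-8 (w=4); MST = {0-5(w=4) 0-7(w=6) 1-8(w=4) 2-4(w=3) 3-7(w=4) 4-8(w=3) 5-8(w=4) 6-7(w=6)}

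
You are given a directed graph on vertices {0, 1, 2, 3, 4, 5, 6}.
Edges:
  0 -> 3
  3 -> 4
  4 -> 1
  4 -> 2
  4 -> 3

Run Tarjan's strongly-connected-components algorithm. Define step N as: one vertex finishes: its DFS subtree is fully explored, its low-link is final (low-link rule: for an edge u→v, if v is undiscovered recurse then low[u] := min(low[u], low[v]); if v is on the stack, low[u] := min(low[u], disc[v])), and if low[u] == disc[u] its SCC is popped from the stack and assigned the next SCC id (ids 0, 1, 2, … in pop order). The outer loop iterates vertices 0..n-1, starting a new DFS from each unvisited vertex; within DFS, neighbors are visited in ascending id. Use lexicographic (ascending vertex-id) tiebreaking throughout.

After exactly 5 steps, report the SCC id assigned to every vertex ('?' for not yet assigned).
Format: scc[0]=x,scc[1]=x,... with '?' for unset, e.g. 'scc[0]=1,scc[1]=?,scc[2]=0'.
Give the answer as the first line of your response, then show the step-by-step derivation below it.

scc[0]=3,scc[1]=0,scc[2]=1,scc[3]=2,scc[4]=2,scc[5]=?,scc[6]=?

step 1: low=(low[0]=0,low[1]=3,low[2]=?,low[3]=1,low[4]=2,low[5]=?,low[6]=?); scc=(scc[0]=?,scc[1]=0,scc[2]=?,scc[3]=?,scc[4]=?,scc[5]=?,scc[6]=?)
step 2: low=(low[0]=0,low[1]=3,low[2]=4,low[3]=1,low[4]=2,low[5]=?,low[6]=?); scc=(scc[0]=?,scc[1]=0,scc[2]=1,scc[3]=?,scc[4]=?,scc[5]=?,scc[6]=?)
step 3: low=(low[0]=0,low[1]=3,low[2]=4,low[3]=1,low[4]=1,low[5]=?,low[6]=?); scc=(scc[0]=?,scc[1]=0,scc[2]=1,scc[3]=?,scc[4]=?,scc[5]=?,scc[6]=?)
step 4: low=(low[0]=0,low[1]=3,low[2]=4,low[3]=1,low[4]=1,low[5]=?,low[6]=?); scc=(scc[0]=?,scc[1]=0,scc[2]=1,scc[3]=2,scc[4]=2,scc[5]=?,scc[6]=?)
step 5: low=(low[0]=0,low[1]=3,low[2]=4,low[3]=1,low[4]=1,low[5]=?,low[6]=?); scc=(scc[0]=3,scc[1]=0,scc[2]=1,scc[3]=2,scc[4]=2,scc[5]=?,scc[6]=?)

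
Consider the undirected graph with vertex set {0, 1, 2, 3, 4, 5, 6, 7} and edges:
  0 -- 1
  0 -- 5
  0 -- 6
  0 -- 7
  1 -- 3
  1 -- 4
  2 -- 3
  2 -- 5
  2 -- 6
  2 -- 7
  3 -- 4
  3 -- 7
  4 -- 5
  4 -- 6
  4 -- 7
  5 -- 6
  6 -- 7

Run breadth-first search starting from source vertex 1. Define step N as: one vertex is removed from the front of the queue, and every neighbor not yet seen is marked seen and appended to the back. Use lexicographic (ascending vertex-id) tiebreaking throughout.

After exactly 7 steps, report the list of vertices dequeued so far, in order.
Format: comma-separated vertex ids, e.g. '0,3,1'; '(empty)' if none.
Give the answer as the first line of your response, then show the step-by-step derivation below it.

1,0,3,4,5,6,7

step 1: dequeue 1; queue=[0,3,4]; order=1
step 2: dequeue 0; queue=[3,4,5,6,7]; order=1,0
step 3: dequeue 3; queue=[4,5,6,7,2]; order=1,0,3
step 4: dequeue 4; queue=[5,6,7,2]; order=1,0,3,4
step 5: dequeue 5; queue=[6,7,2]; order=1,0,3,4,5
step 6: dequeue 6; queue=[7,2]; order=1,0,3,4,5,6
step 7: dequeue 7; queue=[2]; order=1,0,3,4,5,6,7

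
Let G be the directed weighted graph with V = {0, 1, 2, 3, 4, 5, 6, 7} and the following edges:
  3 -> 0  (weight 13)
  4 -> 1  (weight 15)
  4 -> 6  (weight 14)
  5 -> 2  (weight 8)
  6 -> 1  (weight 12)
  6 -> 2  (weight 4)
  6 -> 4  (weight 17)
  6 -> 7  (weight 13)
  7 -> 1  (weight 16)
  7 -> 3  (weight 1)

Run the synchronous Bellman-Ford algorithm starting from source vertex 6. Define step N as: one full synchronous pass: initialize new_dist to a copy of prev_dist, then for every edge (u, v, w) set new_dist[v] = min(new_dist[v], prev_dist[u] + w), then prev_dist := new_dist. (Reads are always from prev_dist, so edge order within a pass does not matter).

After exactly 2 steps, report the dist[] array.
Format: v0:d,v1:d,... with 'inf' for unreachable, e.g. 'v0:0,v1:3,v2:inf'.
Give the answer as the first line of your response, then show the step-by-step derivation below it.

v0:inf,v1:12,v2:4,v3:14,v4:17,v5:inf,v6:0,v7:13

step 1: dist = v0:inf,v1:12,v2:4,v3:inf,v4:17,v5:inf,v6:0,v7:13
step 2: dist = v0:inf,v1:12,v2:4,v3:14,v4:17,v5:inf,v6:0,v7:13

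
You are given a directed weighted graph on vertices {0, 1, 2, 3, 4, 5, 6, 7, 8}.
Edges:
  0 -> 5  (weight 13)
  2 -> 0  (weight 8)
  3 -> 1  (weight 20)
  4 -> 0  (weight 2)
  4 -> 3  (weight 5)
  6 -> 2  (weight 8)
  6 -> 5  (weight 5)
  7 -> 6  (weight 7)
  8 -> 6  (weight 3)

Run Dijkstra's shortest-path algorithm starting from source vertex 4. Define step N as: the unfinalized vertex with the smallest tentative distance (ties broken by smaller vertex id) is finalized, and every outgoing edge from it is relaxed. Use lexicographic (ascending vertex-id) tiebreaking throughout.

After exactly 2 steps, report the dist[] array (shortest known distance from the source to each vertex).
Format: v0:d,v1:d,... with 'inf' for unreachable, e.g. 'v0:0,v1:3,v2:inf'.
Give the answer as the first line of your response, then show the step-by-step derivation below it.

v0:2,v1:inf,v2:inf,v3:5,v4:0,v5:15,v6:inf,v7:inf,v8:inf

step 1: dist = v0:2,v1:inf,v2:inf,v3:5,v4:0,v5:inf,v6:inf,v7:inf,v8:inf
step 2: dist = v0:2,v1:inf,v2:inf,v3:5,v4:0,v5:15,v6:inf,v7:inf,v8:inf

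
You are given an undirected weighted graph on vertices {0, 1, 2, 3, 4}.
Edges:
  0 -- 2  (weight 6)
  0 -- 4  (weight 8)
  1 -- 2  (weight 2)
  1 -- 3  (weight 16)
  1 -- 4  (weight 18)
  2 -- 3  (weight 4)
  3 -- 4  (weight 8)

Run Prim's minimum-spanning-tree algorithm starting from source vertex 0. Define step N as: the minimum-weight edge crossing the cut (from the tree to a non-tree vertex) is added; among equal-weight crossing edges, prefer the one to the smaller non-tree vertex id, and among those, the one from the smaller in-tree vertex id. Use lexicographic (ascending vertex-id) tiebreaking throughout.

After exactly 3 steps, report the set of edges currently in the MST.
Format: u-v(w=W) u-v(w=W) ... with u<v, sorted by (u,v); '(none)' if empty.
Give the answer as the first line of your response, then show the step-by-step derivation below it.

0-2(w=6) 1-2(w=2) 2-3(w=4)

step 1: add edge 0-2 (w=6); MST = {0-2(w=6)}
step 2: add edge 1-2 (w=2); MST = {0-2(w=6) 1-2(w=2)}
step 3: add edge 2-3 (w=4); MST = {0-2(w=6) 1-2(w=2) 2-3(w=4)}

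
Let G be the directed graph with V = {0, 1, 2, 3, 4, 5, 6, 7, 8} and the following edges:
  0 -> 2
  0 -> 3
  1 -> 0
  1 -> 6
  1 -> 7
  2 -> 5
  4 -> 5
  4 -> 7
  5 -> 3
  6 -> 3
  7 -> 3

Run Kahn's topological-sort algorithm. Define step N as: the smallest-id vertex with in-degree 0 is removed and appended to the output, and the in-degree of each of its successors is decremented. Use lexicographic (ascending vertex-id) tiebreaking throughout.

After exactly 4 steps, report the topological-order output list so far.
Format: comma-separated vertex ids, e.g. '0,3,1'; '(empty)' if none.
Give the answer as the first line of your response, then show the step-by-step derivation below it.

1,0,2,4

step 1: output 1; order=[1]; indeg=(0,0,1,4,0,2,0,1,0)
step 2: output 0; order=[1,0]; indeg=(0,0,0,3,0,2,0,1,0)
step 3: output 2; order=[1,0,2]; indeg=(0,0,0,3,0,1,0,1,0)
step 4: output 4; order=[1,0,2,4]; indeg=(0,0,0,3,0,0,0,0,0)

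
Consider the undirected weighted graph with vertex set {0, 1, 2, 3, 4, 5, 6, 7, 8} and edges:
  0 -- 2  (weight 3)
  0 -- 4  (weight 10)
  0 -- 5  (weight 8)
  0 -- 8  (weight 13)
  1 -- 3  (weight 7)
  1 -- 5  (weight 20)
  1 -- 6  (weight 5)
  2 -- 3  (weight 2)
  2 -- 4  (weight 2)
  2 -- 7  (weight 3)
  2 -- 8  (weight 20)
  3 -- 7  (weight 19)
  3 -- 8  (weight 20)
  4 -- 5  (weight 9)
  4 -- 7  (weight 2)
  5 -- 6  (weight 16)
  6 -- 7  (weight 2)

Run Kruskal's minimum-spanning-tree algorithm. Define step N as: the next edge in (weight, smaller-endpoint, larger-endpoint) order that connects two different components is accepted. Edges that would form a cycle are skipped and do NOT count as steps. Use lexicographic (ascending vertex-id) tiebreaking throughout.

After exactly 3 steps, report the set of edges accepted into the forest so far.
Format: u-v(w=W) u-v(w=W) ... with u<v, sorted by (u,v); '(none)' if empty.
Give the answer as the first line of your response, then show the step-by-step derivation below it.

2-3(w=2) 2-4(w=2) 4-7(w=2)

step 1: add edge 2-3 (w=2); MST = {2-3(w=2)}
step 2: add edge 2-4 (w=2); MST = {2-3(w=2) 2-4(w=2)}
step 3: add edge 4-7 (w=2); MST = {2-3(w=2) 2-4(w=2) 4-7(w=2)}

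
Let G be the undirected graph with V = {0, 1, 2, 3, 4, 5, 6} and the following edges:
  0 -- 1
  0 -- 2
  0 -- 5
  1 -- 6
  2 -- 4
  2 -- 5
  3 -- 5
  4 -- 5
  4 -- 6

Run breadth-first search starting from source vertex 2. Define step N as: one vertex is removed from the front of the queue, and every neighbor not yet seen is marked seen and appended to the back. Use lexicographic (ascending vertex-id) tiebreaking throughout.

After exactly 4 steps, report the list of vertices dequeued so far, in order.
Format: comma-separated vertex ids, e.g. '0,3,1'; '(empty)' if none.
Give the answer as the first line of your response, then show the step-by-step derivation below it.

2,0,4,5

step 1: dequeue 2; queue=[0,4,5]; order=2
step 2: dequeue 0; queue=[4,5,1]; order=2,0
step 3: dequeue 4; queue=[5,1,6]; order=2,0,4
step 4: dequeue 5; queue=[1,6,3]; order=2,0,4,5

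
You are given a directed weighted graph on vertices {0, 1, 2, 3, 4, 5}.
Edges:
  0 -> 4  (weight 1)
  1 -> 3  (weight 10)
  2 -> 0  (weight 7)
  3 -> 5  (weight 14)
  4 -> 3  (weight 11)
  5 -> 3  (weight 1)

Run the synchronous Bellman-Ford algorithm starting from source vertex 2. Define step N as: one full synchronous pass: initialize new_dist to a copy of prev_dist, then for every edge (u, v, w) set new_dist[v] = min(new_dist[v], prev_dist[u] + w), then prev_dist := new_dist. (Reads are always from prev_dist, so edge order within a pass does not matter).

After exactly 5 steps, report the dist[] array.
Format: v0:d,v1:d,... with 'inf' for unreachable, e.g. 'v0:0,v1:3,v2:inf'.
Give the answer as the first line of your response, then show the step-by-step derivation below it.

v0:7,v1:inf,v2:0,v3:19,v4:8,v5:33

step 1: dist = v0:7,v1:inf,v2:0,v3:inf,v4:inf,v5:inf
step 2: dist = v0:7,v1:inf,v2:0,v3:inf,v4:8,v5:inf
step 3: dist = v0:7,v1:inf,v2:0,v3:19,v4:8,v5:inf
step 4: dist = v0:7,v1:inf,v2:0,v3:19,v4:8,v5:33
step 5: dist = v0:7,v1:inf,v2:0,v3:19,v4:8,v5:33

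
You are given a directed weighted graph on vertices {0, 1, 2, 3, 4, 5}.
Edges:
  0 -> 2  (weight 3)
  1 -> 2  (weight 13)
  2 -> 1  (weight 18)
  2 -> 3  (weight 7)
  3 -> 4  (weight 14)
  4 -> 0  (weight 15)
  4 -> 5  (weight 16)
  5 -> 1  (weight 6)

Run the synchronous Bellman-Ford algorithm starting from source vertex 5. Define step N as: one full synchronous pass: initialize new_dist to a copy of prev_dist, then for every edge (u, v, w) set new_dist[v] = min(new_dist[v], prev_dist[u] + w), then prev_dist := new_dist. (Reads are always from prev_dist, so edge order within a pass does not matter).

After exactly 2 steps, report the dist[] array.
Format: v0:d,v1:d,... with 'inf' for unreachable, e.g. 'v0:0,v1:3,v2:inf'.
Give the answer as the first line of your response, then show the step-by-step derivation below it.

v0:inf,v1:6,v2:19,v3:inf,v4:inf,v5:0

step 1: dist = v0:inf,v1:6,v2:inf,v3:inf,v4:inf,v5:0
step 2: dist = v0:inf,v1:6,v2:19,v3:inf,v4:inf,v5:0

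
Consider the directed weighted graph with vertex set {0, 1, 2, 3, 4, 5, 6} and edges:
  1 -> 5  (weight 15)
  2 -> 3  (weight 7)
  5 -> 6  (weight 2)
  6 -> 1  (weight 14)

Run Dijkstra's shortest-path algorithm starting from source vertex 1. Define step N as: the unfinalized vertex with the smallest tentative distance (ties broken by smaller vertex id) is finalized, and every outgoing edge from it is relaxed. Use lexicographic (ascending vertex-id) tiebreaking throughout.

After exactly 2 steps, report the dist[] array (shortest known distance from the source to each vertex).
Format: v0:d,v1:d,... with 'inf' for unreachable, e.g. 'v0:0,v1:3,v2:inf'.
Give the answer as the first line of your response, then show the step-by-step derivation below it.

v0:inf,v1:0,v2:inf,v3:inf,v4:inf,v5:15,v6:17

step 1: dist = v0:inf,v1:0,v2:inf,v3:inf,v4:inf,v5:15,v6:inf
step 2: dist = v0:inf,v1:0,v2:inf,v3:inf,v4:inf,v5:15,v6:17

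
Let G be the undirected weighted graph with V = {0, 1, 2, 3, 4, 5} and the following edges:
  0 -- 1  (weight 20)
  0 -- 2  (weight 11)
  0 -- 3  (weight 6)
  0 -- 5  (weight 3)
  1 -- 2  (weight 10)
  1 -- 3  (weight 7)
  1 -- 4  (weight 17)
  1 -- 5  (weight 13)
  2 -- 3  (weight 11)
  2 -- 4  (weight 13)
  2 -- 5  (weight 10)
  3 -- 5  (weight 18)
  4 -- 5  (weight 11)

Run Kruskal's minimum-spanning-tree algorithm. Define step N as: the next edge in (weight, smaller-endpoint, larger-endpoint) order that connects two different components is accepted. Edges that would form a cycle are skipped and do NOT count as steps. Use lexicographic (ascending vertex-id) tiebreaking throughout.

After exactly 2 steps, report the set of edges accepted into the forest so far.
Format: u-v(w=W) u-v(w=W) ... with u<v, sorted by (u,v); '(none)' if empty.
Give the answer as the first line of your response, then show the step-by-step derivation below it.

0-3(w=6) 0-5(w=3)

step 1: add edge 0-5 (w=3); MST = {0-5(w=3)}
step 2: add edge 0-3 (w=6); MST = {0-3(w=6) 0-5(w=3)}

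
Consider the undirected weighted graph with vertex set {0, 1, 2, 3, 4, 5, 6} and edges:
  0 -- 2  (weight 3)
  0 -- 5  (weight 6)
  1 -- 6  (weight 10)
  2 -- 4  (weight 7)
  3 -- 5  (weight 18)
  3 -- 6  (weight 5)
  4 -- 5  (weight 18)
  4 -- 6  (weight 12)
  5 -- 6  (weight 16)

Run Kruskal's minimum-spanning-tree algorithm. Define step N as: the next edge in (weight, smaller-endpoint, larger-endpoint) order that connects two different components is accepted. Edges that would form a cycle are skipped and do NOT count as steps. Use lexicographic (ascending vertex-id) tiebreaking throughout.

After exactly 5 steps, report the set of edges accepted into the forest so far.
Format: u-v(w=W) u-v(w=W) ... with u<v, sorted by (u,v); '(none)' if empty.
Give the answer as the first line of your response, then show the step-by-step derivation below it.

0-2(w=3) 0-5(w=6) 1-6(w=10) 2-4(w=7) 3-6(w=5)

step 1: add edge 0-2 (w=3); MST = {0-2(w=3)}
step 2: add edge 3-6 (w=5); MST = {0-2(w=3) 3-6(w=5)}
step 3: add edge 0-5 (w=6); MST = {0-2(w=3) 0-5(w=6) 3-6(w=5)}
step 4: add edge 2-4 (w=7); MST = {0-2(w=3) 0-5(w=6) 2-4(w=7) 3-6(w=5)}
step 5: add edge 1-6 (w=10); MST = {0-2(w=3) 0-5(w=6) 1-6(w=10) 2-4(w=7) 3-6(w=5)}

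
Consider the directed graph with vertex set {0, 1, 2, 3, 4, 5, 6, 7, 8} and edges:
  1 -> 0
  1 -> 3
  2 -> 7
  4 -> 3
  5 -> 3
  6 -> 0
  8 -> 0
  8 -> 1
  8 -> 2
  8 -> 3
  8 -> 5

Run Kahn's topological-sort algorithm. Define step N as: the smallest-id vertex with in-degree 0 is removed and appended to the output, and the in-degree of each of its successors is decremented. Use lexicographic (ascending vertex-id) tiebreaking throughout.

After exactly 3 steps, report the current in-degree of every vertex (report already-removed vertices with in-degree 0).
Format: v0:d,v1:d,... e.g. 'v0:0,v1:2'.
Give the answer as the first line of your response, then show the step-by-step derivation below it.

v0:1,v1:0,v2:0,v3:2,v4:0,v5:0,v6:0,v7:1,v8:0

step 1: output 4; order=[4]; indeg=(3,1,1,3,0,1,0,1,0)
step 2: output 6; order=[4,6]; indeg=(2,1,1,3,0,1,0,1,0)
step 3: output 8; order=[4,6,8]; indeg=(1,0,0,2,0,0,0,1,0)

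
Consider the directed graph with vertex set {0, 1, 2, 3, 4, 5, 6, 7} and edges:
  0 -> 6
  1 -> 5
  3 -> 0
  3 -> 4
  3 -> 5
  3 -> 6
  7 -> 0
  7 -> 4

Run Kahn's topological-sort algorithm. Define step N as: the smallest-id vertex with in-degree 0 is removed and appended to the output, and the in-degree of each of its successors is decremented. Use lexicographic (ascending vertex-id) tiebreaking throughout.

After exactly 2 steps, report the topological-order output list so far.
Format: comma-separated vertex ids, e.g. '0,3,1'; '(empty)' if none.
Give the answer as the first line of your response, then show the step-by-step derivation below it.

1,2

step 1: output 1; order=[1]; indeg=(2,0,0,0,2,1,2,0)
step 2: output 2; order=[1,2]; indeg=(2,0,0,0,2,1,2,0)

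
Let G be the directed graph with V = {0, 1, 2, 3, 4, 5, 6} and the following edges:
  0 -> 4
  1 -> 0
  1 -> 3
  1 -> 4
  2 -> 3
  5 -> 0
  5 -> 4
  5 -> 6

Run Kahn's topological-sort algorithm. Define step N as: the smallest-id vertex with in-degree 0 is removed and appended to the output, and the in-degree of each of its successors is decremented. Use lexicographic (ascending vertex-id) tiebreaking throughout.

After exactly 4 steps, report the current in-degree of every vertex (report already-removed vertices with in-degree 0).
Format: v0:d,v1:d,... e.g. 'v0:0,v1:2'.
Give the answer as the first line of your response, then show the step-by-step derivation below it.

v0:0,v1:0,v2:0,v3:0,v4:1,v5:0,v6:0

step 1: output 1; order=[1]; indeg=(1,0,0,1,2,0,1)
step 2: output 2; order=[1,2]; indeg=(1,0,0,0,2,0,1)
step 3: output 3; order=[1,2,3]; indeg=(1,0,0,0,2,0,1)
step 4: output 5; order=[1,2,3,5]; indeg=(0,0,0,0,1,0,0)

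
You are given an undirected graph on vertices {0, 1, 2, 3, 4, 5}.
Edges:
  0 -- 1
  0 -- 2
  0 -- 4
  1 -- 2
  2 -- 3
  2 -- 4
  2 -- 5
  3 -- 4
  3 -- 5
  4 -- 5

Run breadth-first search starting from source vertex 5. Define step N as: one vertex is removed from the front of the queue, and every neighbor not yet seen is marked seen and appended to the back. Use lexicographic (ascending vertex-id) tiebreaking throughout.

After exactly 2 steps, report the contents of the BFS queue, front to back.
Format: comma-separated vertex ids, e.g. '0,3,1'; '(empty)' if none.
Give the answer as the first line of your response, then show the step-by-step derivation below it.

3,4,0,1

step 1: dequeue 5; queue=[2,3,4]; order=5
step 2: dequeue 2; queue=[3,4,0,1]; order=5,2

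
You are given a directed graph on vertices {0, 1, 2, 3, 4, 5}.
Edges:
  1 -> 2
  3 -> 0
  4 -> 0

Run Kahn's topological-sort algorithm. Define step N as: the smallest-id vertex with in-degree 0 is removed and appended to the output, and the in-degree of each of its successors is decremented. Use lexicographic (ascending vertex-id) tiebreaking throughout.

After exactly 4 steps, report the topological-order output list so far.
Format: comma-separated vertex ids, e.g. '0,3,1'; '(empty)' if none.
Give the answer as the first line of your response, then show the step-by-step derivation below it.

1,2,3,4

step 1: output 1; order=[1]; indeg=(2,0,0,0,0,0)
step 2: output 2; order=[1,2]; indeg=(2,0,0,0,0,0)
step 3: output 3; order=[1,2,3]; indeg=(1,0,0,0,0,0)
step 4: output 4; order=[1,2,3,4]; indeg=(0,0,0,0,0,0)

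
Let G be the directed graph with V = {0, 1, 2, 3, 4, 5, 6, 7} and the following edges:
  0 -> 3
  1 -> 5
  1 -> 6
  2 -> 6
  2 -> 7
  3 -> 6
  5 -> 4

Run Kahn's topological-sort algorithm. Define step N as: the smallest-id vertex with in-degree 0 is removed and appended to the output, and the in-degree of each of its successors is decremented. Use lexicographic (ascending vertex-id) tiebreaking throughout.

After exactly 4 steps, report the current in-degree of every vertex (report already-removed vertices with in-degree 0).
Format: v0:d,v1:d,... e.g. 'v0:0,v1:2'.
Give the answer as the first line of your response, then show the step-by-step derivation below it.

v0:0,v1:0,v2:0,v3:0,v4:1,v5:0,v6:0,v7:0

step 1: output 0; order=[0]; indeg=(0,0,0,0,1,1,3,1)
step 2: output 1; order=[0,1]; indeg=(0,0,0,0,1,0,2,1)
step 3: output 2; order=[0,1,2]; indeg=(0,0,0,0,1,0,1,0)
step 4: output 3; order=[0,1,2,3]; indeg=(0,0,0,0,1,0,0,0)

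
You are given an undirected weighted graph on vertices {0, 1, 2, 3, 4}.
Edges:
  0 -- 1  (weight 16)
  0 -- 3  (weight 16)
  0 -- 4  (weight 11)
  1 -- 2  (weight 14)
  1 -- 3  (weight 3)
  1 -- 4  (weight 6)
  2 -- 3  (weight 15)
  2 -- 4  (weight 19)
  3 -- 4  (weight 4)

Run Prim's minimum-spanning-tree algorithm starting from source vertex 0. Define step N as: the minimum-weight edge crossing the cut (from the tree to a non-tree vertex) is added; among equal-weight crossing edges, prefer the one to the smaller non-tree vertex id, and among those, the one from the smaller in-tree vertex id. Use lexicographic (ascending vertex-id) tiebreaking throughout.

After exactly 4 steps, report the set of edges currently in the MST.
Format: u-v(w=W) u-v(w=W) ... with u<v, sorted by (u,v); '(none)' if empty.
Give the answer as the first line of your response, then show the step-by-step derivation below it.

0-4(w=11) 1-2(w=14) 1-3(w=3) 3-4(w=4)

step 1: add edge 0-4 (w=11); MST = {0-4(w=11)}
step 2: add edge 3-4 (w=4); MST = {0-4(w=11) 3-4(w=4)}
step 3: add edge 1-3 (w=3); MST = {0-4(w=11) 1-3(w=3) 3-4(w=4)}
step 4: add edge 1-2 (w=14); MST = {0-4(w=11) 1-2(w=14) 1-3(w=3) 3-4(w=4)}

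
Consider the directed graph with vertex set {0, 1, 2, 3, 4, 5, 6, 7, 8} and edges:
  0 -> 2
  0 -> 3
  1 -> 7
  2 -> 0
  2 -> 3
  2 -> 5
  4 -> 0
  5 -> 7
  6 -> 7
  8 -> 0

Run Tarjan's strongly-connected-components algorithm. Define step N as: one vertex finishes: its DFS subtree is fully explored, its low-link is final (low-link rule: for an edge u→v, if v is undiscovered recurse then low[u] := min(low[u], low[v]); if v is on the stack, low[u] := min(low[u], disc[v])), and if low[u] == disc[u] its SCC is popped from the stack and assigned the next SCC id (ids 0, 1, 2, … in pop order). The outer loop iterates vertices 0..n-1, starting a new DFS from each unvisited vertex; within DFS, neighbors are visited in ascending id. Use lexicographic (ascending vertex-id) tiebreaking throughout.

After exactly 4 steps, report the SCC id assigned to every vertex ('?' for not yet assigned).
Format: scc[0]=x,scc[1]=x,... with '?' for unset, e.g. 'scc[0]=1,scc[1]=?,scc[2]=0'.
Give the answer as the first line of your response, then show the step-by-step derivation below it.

scc[0]=?,scc[1]=?,scc[2]=?,scc[3]=0,scc[4]=?,scc[5]=2,scc[6]=?,scc[7]=1,scc[8]=?

step 1: low=(low[0]=0,low[1]=?,low[2]=0,low[3]=2,low[4]=?,low[5]=?,low[6]=?,low[7]=?,low[8]=?); scc=(scc[0]=?,scc[1]=?,scc[2]=?,scc[3]=0,scc[4]=?,scc[5]=?,scc[6]=?,scc[7]=?,scc[8]=?)
step 2: low=(low[0]=0,low[1]=?,low[2]=0,low[3]=2,low[4]=?,low[5]=3,low[6]=?,low[7]=4,low[8]=?); scc=(scc[0]=?,scc[1]=?,scc[2]=?,scc[3]=0,scc[4]=?,scc[5]=?,scc[6]=?,scc[7]=1,scc[8]=?)
step 3: low=(low[0]=0,low[1]=?,low[2]=0,low[3]=2,low[4]=?,low[5]=3,low[6]=?,low[7]=4,low[8]=?); scc=(scc[0]=?,scc[1]=?,scc[2]=?,scc[3]=0,scc[4]=?,scc[5]=2,scc[6]=?,scc[7]=1,scc[8]=?)
step 4: low=(low[0]=0,low[1]=?,low[2]=0,low[3]=2,low[4]=?,low[5]=3,low[6]=?,low[7]=4,low[8]=?); scc=(scc[0]=?,scc[1]=?,scc[2]=?,scc[3]=0,scc[4]=?,scc[5]=2,scc[6]=?,scc[7]=1,scc[8]=?)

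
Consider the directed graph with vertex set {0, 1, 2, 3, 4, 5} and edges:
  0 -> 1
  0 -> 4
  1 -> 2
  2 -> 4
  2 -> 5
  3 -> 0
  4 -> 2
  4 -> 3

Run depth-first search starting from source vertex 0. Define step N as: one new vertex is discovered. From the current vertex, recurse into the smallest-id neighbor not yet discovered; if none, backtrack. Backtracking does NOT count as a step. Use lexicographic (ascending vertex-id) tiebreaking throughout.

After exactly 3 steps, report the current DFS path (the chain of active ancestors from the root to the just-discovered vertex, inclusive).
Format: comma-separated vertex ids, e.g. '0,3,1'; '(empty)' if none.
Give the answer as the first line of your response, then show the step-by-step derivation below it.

0,1,2

step 1: discover 0; path=0; order=0
step 2: discover 1; path=0>1; order=0,1
step 3: discover 2; path=0>1>2; order=0,1,2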